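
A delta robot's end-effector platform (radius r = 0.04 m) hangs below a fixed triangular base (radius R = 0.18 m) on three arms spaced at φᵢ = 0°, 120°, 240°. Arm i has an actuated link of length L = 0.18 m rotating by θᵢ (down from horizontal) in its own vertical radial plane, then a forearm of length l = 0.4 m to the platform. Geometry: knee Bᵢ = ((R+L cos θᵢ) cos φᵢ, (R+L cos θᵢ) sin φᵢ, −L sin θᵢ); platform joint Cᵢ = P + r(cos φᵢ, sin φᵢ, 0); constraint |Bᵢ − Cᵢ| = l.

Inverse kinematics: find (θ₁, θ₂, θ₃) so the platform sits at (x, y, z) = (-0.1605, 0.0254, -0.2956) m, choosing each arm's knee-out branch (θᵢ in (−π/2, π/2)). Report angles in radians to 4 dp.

θ₁ = 1.1344, θ₂ = -0.0876, θ₃ = 0.1743

rotate P by −φ1: (-0.1605, 0.0254, -0.2956)
  A=0.3005, B=-0.2956, C=(l²−L²−A²−y'²−z²)/(2L)=-0.1409
  √(A²+B²)=0.4215;  θ1 = -0.7772+1.9116 ≈ 1.1344
rotate P by −φ2: (0.1022, 0.1263, -0.2956)
  e−x'=0.0378;  (l²−L²−(e−x')²−y'²−z²)/2L = 0.0635
  γ=atan2(-0.2956,0.0378)=-1.4438;  ψ=arccos(0.2129)=1.3562;  θ2=γ+ψ≈-0.0876
arm 3 (φ=240.0°): x'=0.0583, y'=-0.1517
  A cos θ + B sin θ = C:  0.0817·cos θ + -0.2956·sin θ = 0.0292
  θ3 = atan2(B,A) + arccos(C/0.3067) = 0.1743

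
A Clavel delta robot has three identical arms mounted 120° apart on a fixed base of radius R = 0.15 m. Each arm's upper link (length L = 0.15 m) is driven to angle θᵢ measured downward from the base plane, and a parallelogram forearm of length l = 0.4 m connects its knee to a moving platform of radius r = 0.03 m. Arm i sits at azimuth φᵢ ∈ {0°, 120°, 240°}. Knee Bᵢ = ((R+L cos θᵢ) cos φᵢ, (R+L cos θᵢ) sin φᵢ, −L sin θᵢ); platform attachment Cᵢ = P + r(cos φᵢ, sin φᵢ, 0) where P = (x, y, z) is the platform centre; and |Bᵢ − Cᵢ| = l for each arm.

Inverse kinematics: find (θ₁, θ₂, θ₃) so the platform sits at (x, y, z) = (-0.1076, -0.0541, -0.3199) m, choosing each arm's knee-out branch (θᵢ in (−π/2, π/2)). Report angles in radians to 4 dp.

rotate P by −φ1: (-0.1076, -0.0541, -0.3199)
  A=0.2276, B=-0.3199, C=(l²−L²−A²−y'²−z²)/(2L)=-0.0652
  θ1 = atan2(B,A) + arccos(C/0.3926) = 0.7853
rotate P by −φ2: (0.0069, 0.1202, -0.3199)
  A cos θ + B sin θ = C:  0.1131·cos θ + -0.3199·sin θ = 0.0264
  √(A²+B²)=0.3393;  θ2 = -1.2311+1.4928 ≈ 0.2617
rotate P by −φ3: (0.1007, -0.0661, -0.3199)
  A=0.0193, B=-0.3199, C=(l²−L²−A²−y'²−z²)/(2L)=0.1014
  γ=atan2(-0.3199,0.0193)=-1.5104;  ψ=arccos(0.3164)=1.2489;  θ3=γ+ψ≈-0.2615

θ₁ = 0.7853, θ₂ = 0.2617, θ₃ = -0.2615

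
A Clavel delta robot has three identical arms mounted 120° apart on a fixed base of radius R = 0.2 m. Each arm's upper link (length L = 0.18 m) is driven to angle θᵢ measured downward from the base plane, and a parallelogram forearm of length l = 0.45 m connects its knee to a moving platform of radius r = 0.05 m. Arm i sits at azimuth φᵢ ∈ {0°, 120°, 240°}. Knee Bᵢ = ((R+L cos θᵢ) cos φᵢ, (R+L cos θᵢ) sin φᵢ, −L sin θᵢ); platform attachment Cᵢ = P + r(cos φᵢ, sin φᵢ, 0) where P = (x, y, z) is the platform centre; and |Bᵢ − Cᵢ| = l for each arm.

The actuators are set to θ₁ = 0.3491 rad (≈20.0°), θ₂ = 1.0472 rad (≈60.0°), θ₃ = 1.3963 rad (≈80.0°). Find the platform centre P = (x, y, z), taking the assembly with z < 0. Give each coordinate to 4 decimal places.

φ1=0.0°: virtual centre (0.3191, 0.0000, -0.0616), radius l
φ2=120.0°: virtual centre (-0.1200, 0.2078, -0.1559), radius l
S3 = (0.1813·cos240.0°, 0.1813·sin240.0°, -0.1773) = (-0.0906, -0.1570, -0.1773)
eliminate P² terms by subtracting sphere 1 from 2 and 3
linear system: -0.8783x+0.4157y = -0.0237−-0.1886z; -0.8195x+-0.3139y = -0.0414−-0.2314z
det = 0.6164;  x = 0.0400+-0.2521z,  y = 0.0274+-0.0789z
sphere 1 gives Az²+Bz+C=0 with A=1.0698, B=0.2596, C=-0.1200;  B²−4AC=0.5810;  roots -0.4776, 0.2349;  negative root z = -0.4776
x = 0.1604, y = 0.0651

(0.1604, 0.0651, -0.4776)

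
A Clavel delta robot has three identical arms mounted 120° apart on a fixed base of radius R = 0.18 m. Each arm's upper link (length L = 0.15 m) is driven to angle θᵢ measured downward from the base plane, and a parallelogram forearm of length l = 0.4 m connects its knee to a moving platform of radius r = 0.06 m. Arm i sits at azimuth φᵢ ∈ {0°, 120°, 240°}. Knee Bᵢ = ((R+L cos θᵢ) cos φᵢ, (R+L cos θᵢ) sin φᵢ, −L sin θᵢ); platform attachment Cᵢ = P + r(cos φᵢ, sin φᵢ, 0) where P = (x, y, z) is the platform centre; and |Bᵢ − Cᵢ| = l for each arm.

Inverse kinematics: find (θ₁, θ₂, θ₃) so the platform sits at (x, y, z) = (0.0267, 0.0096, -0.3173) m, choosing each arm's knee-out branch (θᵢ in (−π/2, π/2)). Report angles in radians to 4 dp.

θ₁ = -0.0004, θ₂ = 0.1746, θ₃ = 0.2618

rotate P by −φ1: (0.0267, 0.0096, -0.3173)
  e−x'=0.0933;  (l²−L²−(e−x')²−y'²−z²)/2L = 0.0934
  θ1 = atan2(B,A) + arccos(C/0.3307) = -0.0004
arm 2 (φ=120.0°): x'=-0.0050, y'=-0.0279
  e−x'=0.1250;  (l²−L²−(e−x')²−y'²−z²)/2L = 0.0680
  θ2 = atan2(B,A) + arccos(C/0.3410) = 0.1746
φ3=240.0° → target in arm frame (-0.0217, 0.0183)
  e−x'=0.1417;  (l²−L²−(e−x')²−y'²−z²)/2L = 0.0547
  √(A²+B²)=0.3475;  θ3 = -1.1509+1.4127 ≈ 0.2618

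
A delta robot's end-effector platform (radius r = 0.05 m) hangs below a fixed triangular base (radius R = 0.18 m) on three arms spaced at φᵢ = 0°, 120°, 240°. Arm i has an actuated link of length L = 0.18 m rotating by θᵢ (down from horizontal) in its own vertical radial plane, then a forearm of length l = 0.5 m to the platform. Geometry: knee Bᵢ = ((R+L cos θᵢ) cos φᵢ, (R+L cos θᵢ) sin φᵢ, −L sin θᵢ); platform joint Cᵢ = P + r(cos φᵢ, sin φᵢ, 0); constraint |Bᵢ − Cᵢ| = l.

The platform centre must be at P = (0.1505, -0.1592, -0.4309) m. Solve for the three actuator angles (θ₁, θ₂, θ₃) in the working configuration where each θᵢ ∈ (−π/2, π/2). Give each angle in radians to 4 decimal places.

θ₁ = -0.0872, θ₂ = 1.1344, θ₃ = 0.2616

arm 1 (φ=0.0°): x'=0.1505, y'=-0.1592
  A cos θ + B sin θ = C:  -0.0205·cos θ + -0.4309·sin θ = 0.0171
  θ1 = atan2(B,A) + arccos(C/0.4314) = -0.0872
rotate P by −φ2: (-0.2131, -0.0507, -0.4309)
  A cos θ + B sin θ = C:  0.3431·cos θ + -0.4309·sin θ = -0.2455
  θ2 = atan2(B,A) + arccos(C/0.5508) = 1.1344
arm 3 (φ=240.0°): x'=0.0626, y'=0.2099
  A=0.0674, B=-0.4309, C=(l²−L²−A²−y'²−z²)/(2L)=-0.0464
  √(A²+B²)=0.4361;  θ3 = -1.4157+1.6773 ≈ 0.2616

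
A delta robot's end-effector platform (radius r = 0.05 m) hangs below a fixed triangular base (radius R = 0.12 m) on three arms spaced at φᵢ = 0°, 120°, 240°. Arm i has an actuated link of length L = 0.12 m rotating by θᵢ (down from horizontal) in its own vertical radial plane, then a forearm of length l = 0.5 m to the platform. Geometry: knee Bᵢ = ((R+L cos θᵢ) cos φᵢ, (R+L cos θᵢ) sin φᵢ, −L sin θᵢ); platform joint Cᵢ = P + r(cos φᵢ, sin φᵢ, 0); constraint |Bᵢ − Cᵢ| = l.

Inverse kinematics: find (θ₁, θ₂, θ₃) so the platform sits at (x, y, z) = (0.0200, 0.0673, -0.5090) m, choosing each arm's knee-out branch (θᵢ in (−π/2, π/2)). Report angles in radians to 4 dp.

θ₁ = 0.3491, θ₂ = 0.2615, θ₃ = 0.6108

arm 1 (φ=0.0°): x'=0.0200, y'=0.0673
  e−x'=0.0500;  (l²−L²−(e−x')²−y'²−z²)/2L = -0.1271
  θ1 = atan2(B,A) + arccos(C/0.5114) = 0.3491
arm 2 (φ=120.0°): x'=0.0483, y'=-0.0510
  A=0.0217, B=-0.5090, C=(l²−L²−A²−y'²−z²)/(2L)=-0.1106
  √(A²+B²)=0.5095;  θ2 = -1.5282+1.7897 ≈ 0.2615
rotate P by −φ3: (-0.0683, -0.0163, -0.5090)
  A=0.1383, B=-0.5090, C=(l²−L²−A²−y'²−z²)/(2L)=-0.1786
  γ=atan2(-0.5090,0.1383)=-1.3055;  ψ=arccos(-0.3387)=1.9163;  θ3=γ+ψ≈0.6108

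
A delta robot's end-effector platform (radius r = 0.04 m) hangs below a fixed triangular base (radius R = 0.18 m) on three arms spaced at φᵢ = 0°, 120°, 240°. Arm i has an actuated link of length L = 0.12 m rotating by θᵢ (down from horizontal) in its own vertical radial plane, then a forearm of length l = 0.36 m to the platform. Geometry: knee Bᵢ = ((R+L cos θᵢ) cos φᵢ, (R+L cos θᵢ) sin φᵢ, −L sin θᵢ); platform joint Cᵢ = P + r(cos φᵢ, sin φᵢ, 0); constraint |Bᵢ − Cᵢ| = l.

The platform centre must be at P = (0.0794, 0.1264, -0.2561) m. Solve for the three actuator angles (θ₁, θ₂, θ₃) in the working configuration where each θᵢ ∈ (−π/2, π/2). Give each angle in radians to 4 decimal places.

θ₁ = -0.2619, θ₂ = -0.1744, θ₃ = 1.2219

rotate P by −φ1: (0.0794, 0.1264, -0.2561)
  e−x'=0.0606;  (l²−L²−(e−x')²−y'²−z²)/2L = 0.1248
  γ=atan2(-0.2561,0.0606)=-1.3384;  ψ=arccos(0.4744)=1.0765;  θ1=γ+ψ≈-0.2619
rotate P by −φ2: (0.0698, -0.1320, -0.2561)
  A cos θ + B sin θ = C:  0.0702·cos θ + -0.2561·sin θ = 0.1136
  γ=atan2(-0.2561,0.0702)=-1.3031;  ψ=arccos(0.4278)=1.1287;  θ2=γ+ψ≈-0.1744
φ3=240.0° → target in arm frame (-0.1492, 0.0056)
  e−x'=0.2892;  (l²−L²−(e−x')²−y'²−z²)/2L = -0.1418
  θ3 = atan2(B,A) + arccos(C/0.3863) = 1.2219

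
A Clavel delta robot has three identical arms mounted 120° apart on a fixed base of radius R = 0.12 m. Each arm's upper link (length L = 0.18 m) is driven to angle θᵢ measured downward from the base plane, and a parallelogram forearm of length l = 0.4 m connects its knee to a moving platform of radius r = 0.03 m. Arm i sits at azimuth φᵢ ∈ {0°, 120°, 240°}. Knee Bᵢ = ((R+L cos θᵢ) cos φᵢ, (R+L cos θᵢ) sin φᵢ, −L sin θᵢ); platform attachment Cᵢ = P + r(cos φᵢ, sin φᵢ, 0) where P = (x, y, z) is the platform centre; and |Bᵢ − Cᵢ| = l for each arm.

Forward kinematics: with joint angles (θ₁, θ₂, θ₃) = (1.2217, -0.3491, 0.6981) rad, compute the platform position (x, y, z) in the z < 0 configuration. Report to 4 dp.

(-0.1917, 0.1355, -0.3234)

O1 = (0.1516·cos0.0°, 0.1516·sin0.0°, -0.1691) = (0.1516, 0.0000, -0.1691)
O2 = (0.2591·cos120.0°, 0.2591·sin120.0°, 0.0616) = (-0.1296, 0.2244, 0.0616)
arm 3 at φ=240.0°: ρ3 = 0.2279;  O3 = (-0.1139, -0.1974, -0.1157)
eliminate P² terms by subtracting sphere 1 from 2 and 3
linear system: -0.5623x+0.4488y = 0.0194−0.4614z; -0.5310x+-0.3947y = 0.0137−0.1069z
Cramer: x(z) = -0.0300+0.4999z;  y(z) = 0.0056-0.4018z
into |P−O₁|² = l²: 1.4113z² + 0.1523z + -0.0984 = 0;  Δ = 0.5786;  z = -0.3234 or 0.2155 → z<0 root = -0.3234
x = -0.1917, y = 0.1355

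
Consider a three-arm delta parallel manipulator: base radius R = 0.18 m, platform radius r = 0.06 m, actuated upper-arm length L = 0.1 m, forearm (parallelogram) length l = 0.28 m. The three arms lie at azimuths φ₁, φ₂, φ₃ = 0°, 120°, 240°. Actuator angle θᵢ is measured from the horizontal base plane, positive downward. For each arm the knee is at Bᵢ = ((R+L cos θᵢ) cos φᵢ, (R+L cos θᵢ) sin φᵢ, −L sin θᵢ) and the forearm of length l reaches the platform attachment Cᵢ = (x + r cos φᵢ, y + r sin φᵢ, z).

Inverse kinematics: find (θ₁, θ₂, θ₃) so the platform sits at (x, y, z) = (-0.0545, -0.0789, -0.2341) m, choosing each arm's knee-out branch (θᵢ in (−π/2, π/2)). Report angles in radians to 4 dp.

θ₁ = 1.0468, θ₂ = 0.9596, θ₃ = -0.1745

rotate P by −φ1: (-0.0545, -0.0789, -0.2341)
  e−x'=0.1745;  (l²−L²−(e−x')²−y'²−z²)/2L = -0.1154
  θ1 = atan2(B,A) + arccos(C/0.2920) = 1.0468
rotate P by −φ2: (-0.0411, 0.0866, -0.2341)
  A=0.1611, B=-0.2341, C=(l²−L²−A²−y'²−z²)/(2L)=-0.0993
  √(A²+B²)=0.2842;  θ2 = -0.9681+1.9277 ≈ 0.9596
arm 3 (φ=240.0°): x'=0.0956, y'=-0.0077
  A=0.0244, B=-0.2341, C=(l²−L²−A²−y'²−z²)/(2L)=0.0647
  √(A²+B²)=0.2354;  θ3 = -1.4669+1.2923 ≈ -0.1745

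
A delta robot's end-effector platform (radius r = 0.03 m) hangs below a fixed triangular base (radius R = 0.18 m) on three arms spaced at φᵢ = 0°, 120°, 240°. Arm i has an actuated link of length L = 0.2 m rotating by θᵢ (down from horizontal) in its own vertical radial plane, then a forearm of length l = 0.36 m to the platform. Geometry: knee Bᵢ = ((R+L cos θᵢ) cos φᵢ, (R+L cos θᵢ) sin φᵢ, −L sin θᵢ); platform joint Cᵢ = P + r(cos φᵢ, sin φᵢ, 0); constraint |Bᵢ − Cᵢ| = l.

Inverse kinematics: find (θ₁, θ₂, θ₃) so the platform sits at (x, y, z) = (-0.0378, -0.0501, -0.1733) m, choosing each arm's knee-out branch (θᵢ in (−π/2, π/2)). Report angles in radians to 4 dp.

θ₁ = 0.6107, θ₂ = 0.5236, θ₃ = -0.2615

arm 1 (φ=0.0°): x'=-0.0378, y'=-0.0501
  e−x'=0.1878;  (l²−L²−(e−x')²−y'²−z²)/2L = 0.0545
  √(A²+B²)=0.2555;  θ1 = -0.7453+1.3560 ≈ 0.6107
arm 2 (φ=120.0°): x'=-0.0245, y'=0.0578
  e−x'=0.1745;  (l²−L²−(e−x')²−y'²−z²)/2L = 0.0645
  √(A²+B²)=0.2459;  θ2 = -0.7820+1.3056 ≈ 0.5236
φ3=240.0° → target in arm frame (0.0623, -0.0077)
  A=0.0877, B=-0.1733, C=(l²−L²−A²−y'²−z²)/(2L)=0.1295
  √(A²+B²)=0.1942;  θ3 = -1.1023+0.8407 ≈ -0.2615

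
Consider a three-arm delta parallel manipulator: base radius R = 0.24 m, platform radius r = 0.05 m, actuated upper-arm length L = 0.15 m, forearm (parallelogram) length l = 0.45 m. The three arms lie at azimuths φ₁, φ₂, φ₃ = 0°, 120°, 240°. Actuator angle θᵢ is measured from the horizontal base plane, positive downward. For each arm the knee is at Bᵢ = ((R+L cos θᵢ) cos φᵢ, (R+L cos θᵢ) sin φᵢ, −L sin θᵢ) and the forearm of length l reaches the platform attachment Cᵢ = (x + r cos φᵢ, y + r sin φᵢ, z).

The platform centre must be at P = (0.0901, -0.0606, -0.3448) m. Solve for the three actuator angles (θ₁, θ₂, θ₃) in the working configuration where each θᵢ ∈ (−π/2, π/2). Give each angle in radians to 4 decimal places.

θ₁ = -0.1744, θ₂ = 0.8730, θ₃ = 0.3494

arm 1 (φ=0.0°): x'=0.0901, y'=-0.0606
  A=0.0999, B=-0.3448, C=(l²−L²−A²−y'²−z²)/(2L)=0.1582
  θ1 = atan2(B,A) + arccos(C/0.3590) = -0.1744
rotate P by −φ2: (-0.0975, -0.0477, -0.3448)
  e−x'=0.2875;  (l²−L²−(e−x')²−y'²−z²)/2L = -0.0795
  γ=atan2(-0.3448,0.2875)=-0.8757;  ψ=arccos(-0.1770)=1.7487;  θ2=γ+ψ≈0.8730
arm 3 (φ=240.0°): x'=0.0074, y'=0.1083
  e−x'=0.1826;  (l²−L²−(e−x')²−y'²−z²)/2L = 0.0535
  θ3 = atan2(B,A) + arccos(C/0.3902) = 0.3494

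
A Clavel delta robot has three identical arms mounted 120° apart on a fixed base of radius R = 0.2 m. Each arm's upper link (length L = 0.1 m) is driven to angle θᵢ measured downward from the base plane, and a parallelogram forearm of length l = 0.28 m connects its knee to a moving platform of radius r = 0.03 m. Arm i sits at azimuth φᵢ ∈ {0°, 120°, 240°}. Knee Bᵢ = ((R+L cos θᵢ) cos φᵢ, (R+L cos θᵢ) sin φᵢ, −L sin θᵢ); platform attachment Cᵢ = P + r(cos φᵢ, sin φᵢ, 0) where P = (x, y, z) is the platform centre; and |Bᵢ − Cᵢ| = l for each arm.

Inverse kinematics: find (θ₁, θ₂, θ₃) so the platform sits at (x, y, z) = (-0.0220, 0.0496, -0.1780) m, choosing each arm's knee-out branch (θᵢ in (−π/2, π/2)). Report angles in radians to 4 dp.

θ₁ = 0.8730, θ₂ = -0.0002, θ₃ = 0.9599

rotate P by −φ1: (-0.0220, 0.0496, -0.1780)
  A=0.1920, B=-0.1780, C=(l²−L²−A²−y'²−z²)/(2L)=-0.0130
  √(A²+B²)=0.2618;  θ1 = -0.7476+1.6206 ≈ 0.8730
arm 2 (φ=120.0°): x'=0.0540, y'=-0.0057
  A cos θ + B sin θ = C:  0.1160·cos θ + -0.1780·sin θ = 0.1161
  γ=atan2(-0.1780,0.1160)=-0.9931;  ψ=arccos(0.5463)=0.9928;  θ2=γ+ψ≈-0.0002
rotate P by −φ3: (-0.0320, -0.0439, -0.1780)
  e−x'=0.2020;  (l²−L²−(e−x')²−y'²−z²)/2L = -0.0300
  θ3 = atan2(B,A) + arccos(C/0.2692) = 0.9599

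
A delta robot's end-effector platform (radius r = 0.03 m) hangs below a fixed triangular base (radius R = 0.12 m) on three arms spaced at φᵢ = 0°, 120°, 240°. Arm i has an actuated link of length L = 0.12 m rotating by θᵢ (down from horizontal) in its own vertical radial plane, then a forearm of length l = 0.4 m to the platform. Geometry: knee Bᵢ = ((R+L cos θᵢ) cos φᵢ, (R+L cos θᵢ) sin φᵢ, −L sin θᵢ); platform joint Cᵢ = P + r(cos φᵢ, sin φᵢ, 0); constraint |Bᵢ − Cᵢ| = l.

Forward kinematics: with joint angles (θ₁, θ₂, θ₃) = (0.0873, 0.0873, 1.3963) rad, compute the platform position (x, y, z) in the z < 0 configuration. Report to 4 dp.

(0.1078, 0.1868, -0.3492)

centre 1 = (0.2095·cos0.0°, 0.2095·sin0.0°, -0.0105) = (0.2095, 0.0000, -0.0105)
centre 2 = (0.2095·cos120.0°, 0.2095·sin120.0°, -0.0105) = (-0.1048, 0.1815, -0.0105)
φ3=240.0°: virtual centre (-0.0554, -0.0960, -0.1182), radius l
|centre ₂|²−|centre ₁|² = 0.0000;  |centre ₃|²−|centre ₁|² = -0.0178
[-0.6286 0.3629 0.0000]·P = 0.0000;  [-0.5299 -0.1920 -0.2154]·P = -0.0178
det = 0.3130;  x = 0.0206+-0.2498z,  y = 0.0357+-0.4327z
into |P−centre ₁|² = l²: 1.2496z² + 0.0844z + -0.1229 = 0;  Δ = 0.6215;  z = -0.3492 or 0.2817 → z<0 root = -0.3492
x = 0.1078, y = 0.1868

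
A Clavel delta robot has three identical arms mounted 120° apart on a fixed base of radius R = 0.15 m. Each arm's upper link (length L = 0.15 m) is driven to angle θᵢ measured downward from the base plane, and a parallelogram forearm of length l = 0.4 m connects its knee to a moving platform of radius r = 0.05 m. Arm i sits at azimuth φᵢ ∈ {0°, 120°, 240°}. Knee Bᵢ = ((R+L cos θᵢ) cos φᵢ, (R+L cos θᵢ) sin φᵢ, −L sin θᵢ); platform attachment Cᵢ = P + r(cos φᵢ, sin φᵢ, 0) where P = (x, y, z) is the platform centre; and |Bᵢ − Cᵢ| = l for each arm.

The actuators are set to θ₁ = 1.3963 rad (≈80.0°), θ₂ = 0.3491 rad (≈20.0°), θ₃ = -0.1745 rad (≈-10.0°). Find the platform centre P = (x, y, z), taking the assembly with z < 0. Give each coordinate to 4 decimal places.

φ1=0.0°: virtual centre (0.1260, 0.0000, -0.1477), radius l
O2 = (0.2410·cos120.0°, 0.2410·sin120.0°, -0.0513) = (-0.1205, 0.2087, -0.0513)
O3 = (0.2477·cos240.0°, 0.2477·sin240.0°, 0.0260) = (-0.1239, -0.2145, 0.0260)
|O₂|²−|O₁|² = 0.0230;  |O₃|²−|O₁|² = 0.0243
linear system: -0.4930x+0.4173y = 0.0230−0.1928z; -0.4998x+-0.4291y = 0.0243−0.3475z
det = 0.4201;  x = -0.0476+0.5421z,  y = -0.0012+0.1784z
into |P−O₁|² = l²: 1.3258z² + 0.1067z + -0.1080 = 0;  Δ = 0.5842;  z = -0.3285 or 0.2480 → z<0 root = -0.3285
x = -0.2257, y = -0.0598

(-0.2257, -0.0598, -0.3285)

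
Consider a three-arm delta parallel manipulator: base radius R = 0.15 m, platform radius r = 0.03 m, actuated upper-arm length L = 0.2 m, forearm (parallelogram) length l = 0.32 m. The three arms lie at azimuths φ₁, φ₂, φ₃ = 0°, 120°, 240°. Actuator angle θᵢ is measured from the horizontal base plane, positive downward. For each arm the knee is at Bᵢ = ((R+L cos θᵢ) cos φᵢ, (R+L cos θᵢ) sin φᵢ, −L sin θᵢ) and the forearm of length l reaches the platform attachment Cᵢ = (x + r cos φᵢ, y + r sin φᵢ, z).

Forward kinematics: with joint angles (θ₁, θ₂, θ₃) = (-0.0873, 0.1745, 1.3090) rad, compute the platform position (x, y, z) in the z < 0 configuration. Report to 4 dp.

arm 1 at φ=0.0°: (R−r)+L cos θ1 = 0.3192;  O1 = (0.3192, 0.0000, 0.0174)
O2 = (0.3170·cos120.0°, 0.3170·sin120.0°, -0.0347) = (-0.1585, 0.2745, -0.0347)
arm 3 at φ=240.0°: (R−r)+L cos θ3 = 0.1718;  O3 = (-0.0859, -0.1488, -0.1932)
subtract pairs → two planes through P
[-0.9554 0.5490 -0.1043]·P = -0.0005;  [-0.8102 -0.2975 -0.4212]·P = -0.0354
Cramer: x(z) = 0.0269-0.3598z;  y(z) = 0.0458-0.4361z
into |P−O₁|² = l²: 1.3196z² + 0.1356z + -0.0145 = 0;  Δ = 0.0950;  z = -0.1682 or 0.0654 → z<0 root = -0.1682
x = 0.0874, y = 0.1191

(0.0874, 0.1191, -0.1682)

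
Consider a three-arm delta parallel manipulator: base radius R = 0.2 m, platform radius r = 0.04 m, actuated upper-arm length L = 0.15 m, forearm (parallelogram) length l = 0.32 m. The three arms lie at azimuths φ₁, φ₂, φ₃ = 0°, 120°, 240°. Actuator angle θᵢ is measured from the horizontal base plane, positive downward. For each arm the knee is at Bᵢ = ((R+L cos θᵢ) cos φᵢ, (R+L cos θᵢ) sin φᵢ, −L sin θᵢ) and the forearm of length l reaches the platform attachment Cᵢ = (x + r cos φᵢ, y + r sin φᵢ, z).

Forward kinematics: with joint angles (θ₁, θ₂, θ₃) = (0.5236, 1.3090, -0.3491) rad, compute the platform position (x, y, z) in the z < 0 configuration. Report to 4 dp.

φ1=0.0°: virtual centre (0.2899, 0.0000, -0.0750), radius l
arm 2 at φ=120.0°: ρ2 = 0.1988;  O2 = (-0.0994, 0.1722, -0.1449)
O3 = (0.3010·cos240.0°, 0.3010·sin240.0°, 0.0513) = (-0.1505, -0.2606, 0.0513)
|O₂|²−|O₁|² = -0.0291;  |O₃|²−|O₁|² = 0.0035
linear system: -0.7786x+0.3444y = -0.0291−-0.1398z; -0.8808x+-0.5213y = 0.0035−0.2526z
det = 0.7092;  x = 0.0197+0.0199z,  y = -0.0401+0.4510z
quadratic in z: (1.2038)z²+(0.1031)z+(-0.0222)=0, √Δ=0.3425 → z ∈ {-0.1851, 0.0995}; z = -0.1851 (taking z<0)
x = 0.0160, y = -0.1235

(0.0160, -0.1235, -0.1851)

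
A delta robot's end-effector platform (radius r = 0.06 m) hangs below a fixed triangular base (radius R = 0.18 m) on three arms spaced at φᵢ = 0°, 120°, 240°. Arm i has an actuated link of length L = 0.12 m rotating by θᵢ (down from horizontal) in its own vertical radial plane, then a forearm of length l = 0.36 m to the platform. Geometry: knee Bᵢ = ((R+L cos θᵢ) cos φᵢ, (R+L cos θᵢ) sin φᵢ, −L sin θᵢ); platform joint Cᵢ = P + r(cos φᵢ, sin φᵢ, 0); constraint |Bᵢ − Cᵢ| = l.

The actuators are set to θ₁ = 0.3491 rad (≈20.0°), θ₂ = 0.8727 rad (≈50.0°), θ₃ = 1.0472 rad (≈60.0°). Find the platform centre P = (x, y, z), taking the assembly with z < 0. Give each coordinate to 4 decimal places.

φ1=0.0°: virtual centre (0.2328, 0.0000, -0.0410), radius l
O2 = (0.1971·cos120.0°, 0.1971·sin120.0°, -0.0919) = (-0.0986, 0.1707, -0.0919)
O3 = (0.1800·cos240.0°, 0.1800·sin240.0°, -0.1039) = (-0.0900, -0.1559, -0.1039)
subtract pairs → two planes through P
plane₁₂: -0.6627x+0.3414y+-0.1018z = -0.0086
det = 0.4270;  x = 0.0164+-0.1749z,  y = 0.0067+-0.0413z
sphere 1 gives Az²+Bz+C=0 with A=1.0323, B=0.1572, C=-0.0810;  B²−4AC=0.3594;  roots -0.3665, 0.2142;  negative root z = -0.3665
x = 0.0805, y = 0.0219

(0.0805, 0.0219, -0.3665)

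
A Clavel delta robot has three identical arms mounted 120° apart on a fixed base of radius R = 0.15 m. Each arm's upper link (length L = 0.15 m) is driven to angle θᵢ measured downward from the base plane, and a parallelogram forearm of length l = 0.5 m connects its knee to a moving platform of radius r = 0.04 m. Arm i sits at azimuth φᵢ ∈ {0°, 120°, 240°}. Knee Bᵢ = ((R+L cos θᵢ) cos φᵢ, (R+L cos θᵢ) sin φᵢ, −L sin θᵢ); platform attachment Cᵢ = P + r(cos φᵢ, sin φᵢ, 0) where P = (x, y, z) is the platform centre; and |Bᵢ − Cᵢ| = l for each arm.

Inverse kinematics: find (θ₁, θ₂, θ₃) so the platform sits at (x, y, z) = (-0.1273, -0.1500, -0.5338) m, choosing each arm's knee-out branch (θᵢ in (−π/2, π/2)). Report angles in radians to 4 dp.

rotate P by −φ1: (-0.1273, -0.1500, -0.5338)
  e−x'=0.2373;  (l²−L²−(e−x')²−y'²−z²)/2L = -0.4542
  θ1 = atan2(B,A) + arccos(C/0.5842) = 1.3090
φ2=120.0° → target in arm frame (-0.0663, 0.1852)
  A=0.1763, B=-0.5338, C=(l²−L²−A²−y'²−z²)/(2L)=-0.4094
  θ2 = atan2(B,A) + arccos(C/0.5621) = 1.1348
rotate P by −φ3: (0.1936, -0.0352, -0.5338)
  e−x'=-0.0836;  (l²−L²−(e−x')²−y'²−z²)/2L = -0.2189
  θ3 = atan2(B,A) + arccos(C/0.5403) = 0.2618

θ₁ = 1.3090, θ₂ = 1.1348, θ₃ = 0.2618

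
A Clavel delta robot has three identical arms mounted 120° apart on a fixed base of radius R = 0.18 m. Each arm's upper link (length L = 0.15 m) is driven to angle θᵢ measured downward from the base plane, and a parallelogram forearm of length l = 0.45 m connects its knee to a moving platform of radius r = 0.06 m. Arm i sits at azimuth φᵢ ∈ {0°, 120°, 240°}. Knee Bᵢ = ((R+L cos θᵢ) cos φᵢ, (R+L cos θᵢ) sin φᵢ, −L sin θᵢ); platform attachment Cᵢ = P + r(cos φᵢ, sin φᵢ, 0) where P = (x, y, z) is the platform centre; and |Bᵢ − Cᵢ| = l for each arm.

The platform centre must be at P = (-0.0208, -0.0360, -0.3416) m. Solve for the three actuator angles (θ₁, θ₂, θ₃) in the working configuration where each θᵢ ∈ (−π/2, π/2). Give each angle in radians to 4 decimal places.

arm 1 (φ=0.0°): x'=-0.0208, y'=-0.0360
  e−x'=0.1408;  (l²−L²−(e−x')²−y'²−z²)/2L = 0.1406
  θ1 = atan2(B,A) + arccos(C/0.3695) = 0.0005
rotate P by −φ2: (-0.0208, 0.0360, -0.3416)
  A=0.1408, B=-0.3416, C=(l²−L²−A²−y'²−z²)/(2L)=0.1406
  γ=atan2(-0.3416,0.1408)=-1.1799;  ψ=arccos(0.3807)=1.1803;  θ2=γ+ψ≈0.0004
arm 3 (φ=240.0°): x'=0.0416, y'=0.0000
  e−x'=0.0784;  (l²−L²−(e−x')²−y'²−z²)/2L = 0.1905
  θ3 = atan2(B,A) + arccos(C/0.3505) = -0.3491

θ₁ = 0.0005, θ₂ = 0.0004, θ₃ = -0.3491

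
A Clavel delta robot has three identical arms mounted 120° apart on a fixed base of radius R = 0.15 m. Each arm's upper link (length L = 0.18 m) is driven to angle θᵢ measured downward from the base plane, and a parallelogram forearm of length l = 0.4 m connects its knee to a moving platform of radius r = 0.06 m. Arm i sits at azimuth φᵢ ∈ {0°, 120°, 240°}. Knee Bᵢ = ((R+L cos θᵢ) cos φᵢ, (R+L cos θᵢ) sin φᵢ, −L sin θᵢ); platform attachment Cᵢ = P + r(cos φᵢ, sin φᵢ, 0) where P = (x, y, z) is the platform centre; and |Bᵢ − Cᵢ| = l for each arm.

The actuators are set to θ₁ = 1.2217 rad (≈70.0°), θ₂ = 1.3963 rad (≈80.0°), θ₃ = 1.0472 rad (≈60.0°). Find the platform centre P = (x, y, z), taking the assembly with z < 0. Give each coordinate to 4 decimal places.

arm 1 at φ=0.0°: e+L cos θ1 = 0.1516;  O1 = (0.1516, 0.0000, -0.1691)
φ2=120.0°: virtual centre (-0.0606, 0.1050, -0.1773), radius l
arm 3 at φ=240.0°: e+L cos θ3 = 0.1800;  O3 = (-0.0900, -0.1559, -0.1559)
|O₂|²−|O₁|² = -0.0055;  |O₃|²−|O₁|² = 0.0051
linear system: -0.4244x+0.2100y = -0.0055−-0.0162z; -0.4831x+-0.3118y = 0.0051−0.0265z
det = 0.2338;  x = 0.0027+0.0022z,  y = -0.0206+0.0817z
sphere 1 gives Az²+Bz+C=0 with A=1.0067, B=0.3343, C=-0.1088;  B²−4AC=0.5499;  roots -0.5343, 0.2023;  negative root z = -0.5343
x = 0.0015, y = -0.0642

(0.0015, -0.0642, -0.5343)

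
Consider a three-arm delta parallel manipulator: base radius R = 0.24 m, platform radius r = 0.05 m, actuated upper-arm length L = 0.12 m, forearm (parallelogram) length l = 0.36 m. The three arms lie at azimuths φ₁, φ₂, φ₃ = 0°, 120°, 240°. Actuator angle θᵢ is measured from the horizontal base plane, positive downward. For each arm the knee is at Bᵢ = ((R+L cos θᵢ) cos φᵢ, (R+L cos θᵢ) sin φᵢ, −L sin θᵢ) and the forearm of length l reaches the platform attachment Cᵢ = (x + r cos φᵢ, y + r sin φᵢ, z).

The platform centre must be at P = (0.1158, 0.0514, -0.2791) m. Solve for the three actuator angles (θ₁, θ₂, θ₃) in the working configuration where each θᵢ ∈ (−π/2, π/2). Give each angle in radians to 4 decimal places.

θ₁ = -0.1743, θ₂ = 0.8726, θ₃ = 1.3961

φ1=0.0° → target in arm frame (0.1158, 0.0514)
  A=0.0742, B=-0.2791, C=(l²−L²−A²−y'²−z²)/(2L)=0.1215
  γ=atan2(-0.2791,0.0742)=-1.3110;  ψ=arccos(0.4207)=1.1366;  θ1=γ+ψ≈-0.1743
φ2=120.0° → target in arm frame (-0.0134, -0.1260)
  A cos θ + B sin θ = C:  0.2034·cos θ + -0.2791·sin θ = -0.0831
  γ=atan2(-0.2791,0.2034)=-0.9411;  ψ=arccos(-0.2405)=1.8137;  θ2=γ+ψ≈0.8726
φ3=240.0° → target in arm frame (-0.1024, 0.0746)
  e−x'=0.2924;  (l²−L²−(e−x')²−y'²−z²)/2L = -0.2240
  θ3 = atan2(B,A) + arccos(C/0.4042) = 1.3961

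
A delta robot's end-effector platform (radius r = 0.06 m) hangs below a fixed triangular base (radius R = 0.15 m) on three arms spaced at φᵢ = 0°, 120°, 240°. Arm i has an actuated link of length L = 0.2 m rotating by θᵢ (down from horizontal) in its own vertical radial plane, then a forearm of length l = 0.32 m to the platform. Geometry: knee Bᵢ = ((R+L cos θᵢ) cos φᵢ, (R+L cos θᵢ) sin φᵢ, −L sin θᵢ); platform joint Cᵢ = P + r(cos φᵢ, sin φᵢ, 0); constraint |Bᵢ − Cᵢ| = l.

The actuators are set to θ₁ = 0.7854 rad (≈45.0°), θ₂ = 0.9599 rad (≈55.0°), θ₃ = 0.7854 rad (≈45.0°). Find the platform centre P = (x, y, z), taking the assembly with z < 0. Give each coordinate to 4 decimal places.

(0.0169, -0.0293, -0.3771)

centre 1 = (0.2314·cos0.0°, 0.2314·sin0.0°, -0.1414) = (0.2314, 0.0000, -0.1414)
φ2=120.0°: virtual centre (-0.1024, 0.1773, -0.1638), radius l
arm 3 at φ=240.0°: (R−r)+L cos θ3 = 0.2314;  centre 3 = (-0.1157, -0.2004, -0.1414)
eliminate P² terms by subtracting sphere 1 from 2 and 3
[-0.6676 0.3546 -0.0448]·P = -0.0048;  [-0.6943 -0.4008 0.0000]·P = 0.0000
det = 0.5138;  x = 0.0037+-0.0350z,  y = -0.0065+0.0606z
sphere 1 gives Az²+Bz+C=0 with A=1.0049, B=0.2980, C=-0.0305;  B²−4AC=0.2115;  roots -0.3771, 0.0806;  negative root z = -0.3771
x = 0.0169, y = -0.0293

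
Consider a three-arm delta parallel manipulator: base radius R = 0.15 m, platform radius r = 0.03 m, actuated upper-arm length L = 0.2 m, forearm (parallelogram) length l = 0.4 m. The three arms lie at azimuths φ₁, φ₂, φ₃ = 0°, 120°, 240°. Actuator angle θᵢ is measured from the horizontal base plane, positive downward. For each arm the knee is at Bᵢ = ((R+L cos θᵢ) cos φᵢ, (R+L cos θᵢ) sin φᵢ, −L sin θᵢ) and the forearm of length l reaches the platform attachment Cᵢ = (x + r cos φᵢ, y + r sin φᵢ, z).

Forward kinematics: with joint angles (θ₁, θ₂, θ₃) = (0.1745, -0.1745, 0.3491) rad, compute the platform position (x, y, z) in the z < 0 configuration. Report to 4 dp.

(-0.0083, 0.0518, -0.2617)

S1 = (0.3170·cos0.0°, 0.3170·sin0.0°, -0.0347) = (0.3170, 0.0000, -0.0347)
arm 2 at φ=120.0°: (R−r)+L cos θ2 = 0.3170;  S2 = (-0.1585, 0.2745, 0.0347)
arm 3 at φ=240.0°: (R−r)+L cos θ3 = 0.3079;  S3 = (-0.1540, -0.2667, -0.0684)
subtract pairs → two planes through P
[-0.9509 0.5490 0.1389]·P = 0.0000;  [-0.9419 -0.5334 -0.0674]·P = -0.0022
Cramer: x(z) = 0.0012+0.0362z;  y(z) = 0.0020-0.1903z
sphere 1 gives Az²+Bz+C=0 with A=1.0375, B=0.0458, C=-0.0591;  B²−4AC=0.2472;  roots -0.2617, 0.2175;  negative root z = -0.2617
x = -0.0083, y = 0.0518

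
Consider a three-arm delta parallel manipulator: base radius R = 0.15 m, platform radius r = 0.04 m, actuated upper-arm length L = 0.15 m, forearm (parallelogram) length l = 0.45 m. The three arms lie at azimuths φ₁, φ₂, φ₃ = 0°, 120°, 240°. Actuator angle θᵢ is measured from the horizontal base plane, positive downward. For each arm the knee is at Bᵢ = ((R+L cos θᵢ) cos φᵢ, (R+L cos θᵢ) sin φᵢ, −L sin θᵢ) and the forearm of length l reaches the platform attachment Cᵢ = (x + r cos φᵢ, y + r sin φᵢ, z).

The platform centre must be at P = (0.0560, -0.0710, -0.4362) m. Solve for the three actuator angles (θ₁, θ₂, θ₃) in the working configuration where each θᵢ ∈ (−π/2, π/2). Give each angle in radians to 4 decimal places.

φ1=0.0° → target in arm frame (0.0560, -0.0710)
  A cos θ + B sin θ = C:  0.0540·cos θ + -0.4362·sin θ = -0.0608
  √(A²+B²)=0.4395;  θ1 = -1.4476+1.7095 ≈ 0.2618
arm 2 (φ=120.0°): x'=-0.0895, y'=-0.0130
  e−x'=0.1995;  (l²−L²−(e−x')²−y'²−z²)/2L = -0.1674
  √(A²+B²)=0.4797;  θ2 = -1.1419+1.9274 ≈ 0.7856
φ3=240.0° → target in arm frame (0.0335, 0.0840)
  e−x'=0.0765;  (l²−L²−(e−x')²−y'²−z²)/2L = -0.0773
  √(A²+B²)=0.4429;  θ3 = -1.3972+1.7462 ≈ 0.3490

θ₁ = 0.2618, θ₂ = 0.7856, θ₃ = 0.3490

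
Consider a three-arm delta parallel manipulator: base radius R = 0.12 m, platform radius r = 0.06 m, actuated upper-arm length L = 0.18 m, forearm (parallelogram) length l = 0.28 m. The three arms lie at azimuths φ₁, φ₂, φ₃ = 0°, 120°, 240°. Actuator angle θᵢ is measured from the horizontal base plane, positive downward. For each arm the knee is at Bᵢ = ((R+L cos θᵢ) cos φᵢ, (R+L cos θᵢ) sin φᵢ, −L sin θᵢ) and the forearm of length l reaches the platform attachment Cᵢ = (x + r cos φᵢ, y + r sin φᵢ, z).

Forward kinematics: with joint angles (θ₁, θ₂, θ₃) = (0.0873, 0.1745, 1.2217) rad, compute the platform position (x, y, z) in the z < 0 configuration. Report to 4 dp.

(0.0845, 0.1308, -0.2089)

arm 1 at φ=0.0°: (R−r)+L cos θ1 = 0.2393;  centre 1 = (0.2393, 0.0000, -0.0157)
centre 2 = (0.2373·cos120.0°, 0.2373·sin120.0°, -0.0313) = (-0.1186, 0.2055, -0.0313)
centre 3 = (0.1216·cos240.0°, 0.1216·sin240.0°, -0.1691) = (-0.0608, -0.1053, -0.1691)
eliminate P² terms by subtracting sphere 1 from 2 and 3
[-0.7159 0.4110 -0.0311]·P = -0.0002;  [-0.6002 -0.2106 -0.3069]·P = -0.0141
det = 0.3974;  x = 0.0147+-0.3339z,  y = 0.0251+-0.5059z
sphere 1 gives Az²+Bz+C=0 with A=1.3674, B=0.1560, C=-0.0271;  B²−4AC=0.1725;  roots -0.2089, 0.0948;  negative root z = -0.2089
x = 0.0845, y = 0.1308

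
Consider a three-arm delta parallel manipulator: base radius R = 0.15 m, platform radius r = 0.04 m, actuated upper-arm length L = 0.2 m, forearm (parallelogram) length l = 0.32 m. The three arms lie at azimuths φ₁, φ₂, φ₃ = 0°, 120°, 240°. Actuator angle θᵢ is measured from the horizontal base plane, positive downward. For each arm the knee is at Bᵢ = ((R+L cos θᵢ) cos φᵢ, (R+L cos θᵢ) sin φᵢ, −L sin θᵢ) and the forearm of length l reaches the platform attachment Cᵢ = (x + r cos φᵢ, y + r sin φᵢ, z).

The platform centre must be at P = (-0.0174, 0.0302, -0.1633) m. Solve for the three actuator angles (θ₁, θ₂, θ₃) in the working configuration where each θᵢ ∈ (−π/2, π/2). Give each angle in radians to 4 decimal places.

φ1=0.0° → target in arm frame (-0.0174, 0.0302)
  A cos θ + B sin θ = C:  0.1274·cos θ + -0.1633·sin θ = 0.0465
  θ1 = atan2(B,A) + arccos(C/0.2071) = 0.4362
φ2=120.0° → target in arm frame (0.0349, 0.0000)
  A=0.0751, B=-0.1633, C=(l²−L²−A²−y'²−z²)/(2L)=0.0752
  γ=atan2(-0.1633,0.0751)=-1.1395;  ψ=arccos(0.4184)=1.1391;  θ2=γ+ψ≈-0.0004
rotate P by −φ3: (-0.0175, -0.0302, -0.1633)
  A=0.1275, B=-0.1633, C=(l²−L²−A²−y'²−z²)/(2L)=0.0464
  θ3 = atan2(B,A) + arccos(C/0.2072) = 0.4366

θ₁ = 0.4362, θ₂ = -0.0004, θ₃ = 0.4366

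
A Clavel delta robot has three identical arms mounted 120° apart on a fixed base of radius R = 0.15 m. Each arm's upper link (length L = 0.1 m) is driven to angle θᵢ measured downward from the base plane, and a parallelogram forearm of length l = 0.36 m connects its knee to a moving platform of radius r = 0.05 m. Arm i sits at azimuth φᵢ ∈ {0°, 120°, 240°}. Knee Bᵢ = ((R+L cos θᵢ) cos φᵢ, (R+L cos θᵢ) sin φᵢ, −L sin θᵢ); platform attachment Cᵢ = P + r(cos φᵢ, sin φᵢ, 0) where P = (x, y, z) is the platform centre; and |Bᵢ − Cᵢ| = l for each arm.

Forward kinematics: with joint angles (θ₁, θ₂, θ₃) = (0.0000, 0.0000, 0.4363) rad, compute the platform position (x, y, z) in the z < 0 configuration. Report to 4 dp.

(0.0242, 0.0420, -0.3114)

arm 1 at φ=0.0°: ρ1 = 0.2000;  O1 = (0.2000, 0.0000, 0.0000)
φ2=120.0°: virtual centre (-0.1000, 0.1732, 0.0000), radius l
φ3=240.0°: virtual centre (-0.0953, -0.1651, -0.0423), radius l
|O₂|²−|O₁|² = 0.0000;  |O₃|²−|O₁|² = -0.0019
linear system: -0.6000x+0.3464y = 0.0000−0.0000z; -0.5906x+-0.3302y = -0.0019−-0.0845z
Cramer: x(z) = 0.0016-0.0727z;  y(z) = 0.0028-0.1259z
sphere 1 gives Az²+Bz+C=0 with A=1.0211, B=0.0281, C=-0.0902;  B²−4AC=0.3694;  roots -0.3114, 0.2838;  negative root z = -0.3114
x = 0.0242, y = 0.0420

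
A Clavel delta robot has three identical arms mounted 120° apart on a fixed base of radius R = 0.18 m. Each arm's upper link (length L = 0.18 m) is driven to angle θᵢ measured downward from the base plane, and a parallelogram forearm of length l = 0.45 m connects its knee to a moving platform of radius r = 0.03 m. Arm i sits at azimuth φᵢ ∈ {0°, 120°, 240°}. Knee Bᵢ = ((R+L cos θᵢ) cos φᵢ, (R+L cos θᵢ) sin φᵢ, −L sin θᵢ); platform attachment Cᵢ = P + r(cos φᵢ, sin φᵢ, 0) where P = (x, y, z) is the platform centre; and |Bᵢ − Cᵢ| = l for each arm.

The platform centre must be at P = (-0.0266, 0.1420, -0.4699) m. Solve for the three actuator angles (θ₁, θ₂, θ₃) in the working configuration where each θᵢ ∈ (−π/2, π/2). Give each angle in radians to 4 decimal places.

arm 1 (φ=0.0°): x'=-0.0266, y'=0.1420
  A=0.1766, B=-0.4699, C=(l²−L²−A²−y'²−z²)/(2L)=-0.2835
  √(A²+B²)=0.5020;  θ1 = -1.2113+2.1709 ≈ 0.9596
rotate P by −φ2: (0.1363, -0.0480, -0.4699)
  A=0.0137, B=-0.4699, C=(l²−L²−A²−y'²−z²)/(2L)=-0.1478
  √(A²+B²)=0.4701;  θ2 = -1.5416+1.8905 ≈ 0.3489
φ3=240.0° → target in arm frame (-0.1097, -0.0940)
  A=0.2597, B=-0.4699, C=(l²−L²−A²−y'²−z²)/(2L)=-0.3527
  √(A²+B²)=0.5369;  θ3 = -1.0659+2.2876 ≈ 1.2217

θ₁ = 0.9596, θ₂ = 0.3489, θ₃ = 1.2217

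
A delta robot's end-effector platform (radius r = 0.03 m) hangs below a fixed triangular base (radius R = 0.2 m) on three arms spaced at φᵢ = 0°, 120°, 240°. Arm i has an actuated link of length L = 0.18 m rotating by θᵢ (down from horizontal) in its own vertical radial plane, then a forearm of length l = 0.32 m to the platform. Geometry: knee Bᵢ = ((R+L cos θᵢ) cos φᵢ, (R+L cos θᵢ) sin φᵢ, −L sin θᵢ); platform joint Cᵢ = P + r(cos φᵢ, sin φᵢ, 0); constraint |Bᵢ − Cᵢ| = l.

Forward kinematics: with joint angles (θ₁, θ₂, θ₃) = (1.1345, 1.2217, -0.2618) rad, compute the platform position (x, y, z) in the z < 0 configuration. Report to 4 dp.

(-0.0526, -0.1127, -0.1856)

arm 1 at φ=0.0°: e+L cos θ1 = 0.2461;  centre 1 = (0.2461, 0.0000, -0.1631)
arm 2 at φ=120.0°: e+L cos θ2 = 0.2316;  centre 2 = (-0.1158, 0.2005, -0.1691)
centre 3 = (0.3439·cos240.0°, 0.3439·sin240.0°, 0.0466) = (-0.1719, -0.2978, 0.0466)
|centre ₂|²−|centre ₁|² = -0.0049;  |centre ₃|²−|centre ₁|² = 0.0333
[-0.7237 0.4011 -0.0120]·P = -0.0049;  [-0.8360 -0.5956 0.4195]·P = 0.0333
det = 0.7663;  x = -0.0136+0.2102z,  y = -0.0368+0.4092z
into |P−centre ₁|² = l²: 1.2116z² + 0.1870z + -0.0070 = 0;  Δ = 0.0690;  z = -0.1856 or 0.0312 → z<0 root = -0.1856
x = -0.0526, y = -0.1127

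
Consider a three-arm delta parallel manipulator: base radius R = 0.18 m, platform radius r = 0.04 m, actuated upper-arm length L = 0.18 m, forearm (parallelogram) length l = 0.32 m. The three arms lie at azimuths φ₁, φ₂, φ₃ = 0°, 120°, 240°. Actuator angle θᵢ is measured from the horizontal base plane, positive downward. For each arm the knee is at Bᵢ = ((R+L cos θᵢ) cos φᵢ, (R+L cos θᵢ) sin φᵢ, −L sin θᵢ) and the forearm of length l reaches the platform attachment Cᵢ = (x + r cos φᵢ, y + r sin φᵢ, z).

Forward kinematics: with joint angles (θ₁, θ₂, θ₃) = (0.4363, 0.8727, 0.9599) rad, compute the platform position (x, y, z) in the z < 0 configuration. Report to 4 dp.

O1 = (0.3031·cos0.0°, 0.3031·sin0.0°, -0.0761) = (0.3031, 0.0000, -0.0761)
φ2=120.0°: virtual centre (-0.1278, 0.2214, -0.1379), radius l
O3 = (0.2432·cos240.0°, 0.2432·sin240.0°, -0.1474) = (-0.1216, -0.2107, -0.1474)
eliminate P² terms by subtracting sphere 1 from 2 and 3
[-0.8620 0.4429 -0.1237]·P = -0.0133;  [-0.8495 -0.4213 -0.1428]·P = -0.0168
Cramer: x(z) = 0.0176-0.1560z;  y(z) = 0.0043-0.0244z
into |P−O₁|² = l²: 1.0249z² + 0.2410z + -0.0151 = 0;  Δ = 0.1199;  z = -0.2865 or 0.0513 → z<0 root = -0.2865
x = 0.0623, y = 0.0113

(0.0623, 0.0113, -0.2865)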